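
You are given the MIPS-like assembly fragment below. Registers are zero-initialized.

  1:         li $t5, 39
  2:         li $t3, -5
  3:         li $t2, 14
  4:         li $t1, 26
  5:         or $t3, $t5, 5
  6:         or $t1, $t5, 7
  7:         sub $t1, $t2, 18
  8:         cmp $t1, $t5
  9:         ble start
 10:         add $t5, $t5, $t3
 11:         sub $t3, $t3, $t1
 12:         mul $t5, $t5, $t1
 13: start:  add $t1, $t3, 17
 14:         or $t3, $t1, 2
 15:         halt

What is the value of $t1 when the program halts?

$t5=39
$t3=-5
$t2=14
$t1=26
$t3=39|5=39
$t1=39|7=39
$t1=14-18=-4
cmp $t1, $t5  (cmp -4,39)
ble start: taken
$t1=39+17=56
$t3=56|2=58
halt.

56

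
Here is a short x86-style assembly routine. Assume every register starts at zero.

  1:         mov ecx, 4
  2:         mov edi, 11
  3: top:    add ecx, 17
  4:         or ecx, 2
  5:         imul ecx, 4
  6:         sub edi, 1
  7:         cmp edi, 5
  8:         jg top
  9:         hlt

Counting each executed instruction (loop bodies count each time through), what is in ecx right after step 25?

7484

after mov ecx, 4: ecx=4
after mov edi, 11: edi=11
after add ecx, 17: ecx=4+17=21
after or ecx, 2: ecx=21|2=23
after imul ecx, 4: ecx=23*4=92
after sub edi, 1: edi=11-1=10
cmp edi, 5  (cmp 10,5)
jg top: taken
after add ecx, 17: ecx=92+17=109
after or ecx, 2: ecx=109|2=111
after imul ecx, 4: ecx=111*4=444
after sub edi, 1: edi=10-1=9
cmp edi, 5  (cmp 9,5)
jg top: taken
after add ecx, 17: ecx=444+17=461
after or ecx, 2: ecx=461|2=463
after imul ecx, 4: ecx=463*4=1852
after sub edi, 1: edi=9-1=8
cmp edi, 5  (cmp 8,5)
jg top: taken
after add ecx, 17: ecx=1852+17=1869
after or ecx, 2: ecx=1869|2=1871
after imul ecx, 4: ecx=1871*4=7484
after sub edi, 1: edi=8-1=7
cmp edi, 5  (cmp 7,5)
After step 25: ecx = 7484.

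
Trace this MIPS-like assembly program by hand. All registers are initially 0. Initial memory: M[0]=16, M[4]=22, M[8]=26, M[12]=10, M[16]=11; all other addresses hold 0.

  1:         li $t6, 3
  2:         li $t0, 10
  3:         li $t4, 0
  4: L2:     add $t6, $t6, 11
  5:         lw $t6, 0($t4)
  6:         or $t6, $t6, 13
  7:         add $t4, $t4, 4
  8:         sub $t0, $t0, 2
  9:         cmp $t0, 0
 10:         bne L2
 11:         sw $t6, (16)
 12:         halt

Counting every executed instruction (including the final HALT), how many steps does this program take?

40

after li $t6, 3: $t6=3
after li $t0, 10: $t0=10
after li $t4, 0: $t4=0
after add $t6, $t6, 11: $t6=3+11=14
after lw $t6, 0($t4): $t6=M[0]=16
after or $t6, $t6, 13: $t6=16|13=29
after add $t4, $t4, 4: $t4=0+4=4
after sub $t0, $t0, 2: $t0=10-2=8
cmp $t0, 0  (cmp 8,0)
bne L2: taken
after add $t6, $t6, 11: $t6=29+11=40
after lw $t6, 0($t4): $t6=M[4]=22
after or $t6, $t6, 13: $t6=22|13=31
after add $t4, $t4, 4: $t4=4+4=8
after sub $t0, $t0, 2: $t0=8-2=6
cmp $t0, 0  (cmp 6,0)
bne L2: taken
after add $t6, $t6, 11: $t6=31+11=42
after lw $t6, 0($t4): $t6=M[8]=26
after or $t6, $t6, 13: $t6=26|13=31
after add $t4, $t4, 4: $t4=8+4=12
after sub $t0, $t0, 2: $t0=6-2=4
cmp $t0, 0  (cmp 4,0)
bne L2: taken
after add $t6, $t6, 11: $t6=31+11=42
after lw $t6, 0($t4): $t6=M[12]=10
after or $t6, $t6, 13: $t6=10|13=15
after add $t4, $t4, 4: $t4=12+4=16
after sub $t0, $t0, 2: $t0=4-2=2
cmp $t0, 0  (cmp 2,0)
bne L2: taken
after add $t6, $t6, 11: $t6=15+11=26
after lw $t6, 0($t4): $t6=M[16]=11
after or $t6, $t6, 13: $t6=11|13=15
after add $t4, $t4, 4: $t4=16+4=20
after sub $t0, $t0, 2: $t0=2-2=0
cmp $t0, 0  (cmp 0,0)
bne L2: not taken
sw $t6, (16) → M[16]=15
halt.
Total executed instructions: 40.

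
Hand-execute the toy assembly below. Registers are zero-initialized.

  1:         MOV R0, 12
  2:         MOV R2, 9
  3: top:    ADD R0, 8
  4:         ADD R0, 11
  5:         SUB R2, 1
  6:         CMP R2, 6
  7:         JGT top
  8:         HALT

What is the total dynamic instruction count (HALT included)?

18

R0=12
R2=9
R0=12+8=20
R0=20+11=31
R2=9-1=8
CMP R2, 6  (cmp 8,6)
JGT top: taken
R0=31+8=39
R0=39+11=50
R2=8-1=7
CMP R2, 6  (cmp 7,6)
JGT top: taken
R0=50+8=58
R0=58+11=69
R2=7-1=6
CMP R2, 6  (cmp 6,6)
JGT top: not taken
halt.
Total executed instructions: 18.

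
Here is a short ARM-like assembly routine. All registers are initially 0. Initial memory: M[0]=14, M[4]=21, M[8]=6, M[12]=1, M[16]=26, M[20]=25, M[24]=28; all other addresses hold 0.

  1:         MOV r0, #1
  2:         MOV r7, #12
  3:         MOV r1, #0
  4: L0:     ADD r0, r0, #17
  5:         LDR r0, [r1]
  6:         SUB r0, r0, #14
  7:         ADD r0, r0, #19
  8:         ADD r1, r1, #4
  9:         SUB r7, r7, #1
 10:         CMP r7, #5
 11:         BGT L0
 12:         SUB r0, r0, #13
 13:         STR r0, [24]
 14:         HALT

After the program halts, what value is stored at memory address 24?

MOV r0, #1 → r0=1
MOV r7, #12 → r7=12
MOV r1, #0 → r1=0
ADD r0, r0, #17 → r0=1+17=18
LDR r0, [r1] → r0=M[0]=14
SUB r0, r0, #14 → r0=14-14=0
ADD r0, r0, #19 → r0=0+19=19
ADD r1, r1, #4 → r1=0+4=4
SUB r7, r7, #1 → r7=12-1=11
CMP r7, #5  (cmp 11,5)
BGT L0: taken
ADD r0, r0, #17 → r0=19+17=36
LDR r0, [r1] → r0=M[4]=21
SUB r0, r0, #14 → r0=21-14=7
ADD r0, r0, #19 → r0=7+19=26
ADD r1, r1, #4 → r1=4+4=8
SUB r7, r7, #1 → r7=11-1=10
CMP r7, #5  (cmp 10,5)
BGT L0: taken
ADD r0, r0, #17 → r0=26+17=43
LDR r0, [r1] → r0=M[8]=6
SUB r0, r0, #14 → r0=6-14=-8
ADD r0, r0, #19 → r0=(-8)+19=11
ADD r1, r1, #4 → r1=8+4=12
SUB r7, r7, #1 → r7=10-1=9
CMP r7, #5  (cmp 9,5)
BGT L0: taken
ADD r0, r0, #17 → r0=11+17=28
LDR r0, [r1] → r0=M[12]=1
SUB r0, r0, #14 → r0=1-14=-13
ADD r0, r0, #19 → r0=(-13)+19=6
ADD r1, r1, #4 → r1=12+4=16
SUB r7, r7, #1 → r7=9-1=8
CMP r7, #5  (cmp 8,5)
BGT L0: taken
ADD r0, r0, #17 → r0=6+17=23
LDR r0, [r1] → r0=M[16]=26
SUB r0, r0, #14 → r0=26-14=12
ADD r0, r0, #19 → r0=12+19=31
ADD r1, r1, #4 → r1=16+4=20
SUB r7, r7, #1 → r7=8-1=7
CMP r7, #5  (cmp 7,5)
BGT L0: taken
ADD r0, r0, #17 → r0=31+17=48
LDR r0, [r1] → r0=M[20]=25
SUB r0, r0, #14 → r0=25-14=11
ADD r0, r0, #19 → r0=11+19=30
ADD r1, r1, #4 → r1=20+4=24
SUB r7, r7, #1 → r7=7-1=6
CMP r7, #5  (cmp 6,5)
BGT L0: taken
ADD r0, r0, #17 → r0=30+17=47
LDR r0, [r1] → r0=M[24]=28
SUB r0, r0, #14 → r0=28-14=14
ADD r0, r0, #19 → r0=14+19=33
ADD r1, r1, #4 → r1=24+4=28
SUB r7, r7, #1 → r7=6-1=5
CMP r7, #5  (cmp 5,5)
BGT L0: not taken
SUB r0, r0, #13 → r0=33-13=20
STR r0, [24] → M[24]=20
halt.

20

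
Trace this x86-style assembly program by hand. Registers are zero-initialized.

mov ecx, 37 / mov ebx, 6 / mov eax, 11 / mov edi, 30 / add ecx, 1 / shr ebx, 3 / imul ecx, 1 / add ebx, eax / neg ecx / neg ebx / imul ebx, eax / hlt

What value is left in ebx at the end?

after mov ecx, 37: ecx=37
after mov ebx, 6: ebx=6
after mov eax, 11: eax=11
after mov edi, 30: edi=30
after add ecx, 1: ecx=37+1=38
after shr ebx, 3: ebx=6>>3=0
after imul ecx, 1: ecx=38*1=38
after add ebx, eax: ebx=0+11=11
after neg ecx: ecx=-(38)=-38
after neg ebx: ebx=-(11)=-11
after imul ebx, eax: ebx=(-11)*11=-121
halt.

-121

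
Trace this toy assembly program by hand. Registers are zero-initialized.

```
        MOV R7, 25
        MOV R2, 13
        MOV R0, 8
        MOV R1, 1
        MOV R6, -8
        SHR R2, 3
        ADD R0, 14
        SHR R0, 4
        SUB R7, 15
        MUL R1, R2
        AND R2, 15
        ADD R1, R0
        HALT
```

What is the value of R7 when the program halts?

MOV R7, 25 → R7=25
MOV R2, 13 → R2=13
MOV R0, 8 → R0=8
MOV R1, 1 → R1=1
MOV R6, -8 → R6=-8
SHR R2, 3 → R2=13>>3=1
ADD R0, 14 → R0=8+14=22
SHR R0, 4 → R0=22>>4=1
SUB R7, 15 → R7=25-15=10
MUL R1, R2 → R1=1*1=1
AND R2, 15 → R2=1&15=1
ADD R1, R0 → R1=1+1=2
halt.

10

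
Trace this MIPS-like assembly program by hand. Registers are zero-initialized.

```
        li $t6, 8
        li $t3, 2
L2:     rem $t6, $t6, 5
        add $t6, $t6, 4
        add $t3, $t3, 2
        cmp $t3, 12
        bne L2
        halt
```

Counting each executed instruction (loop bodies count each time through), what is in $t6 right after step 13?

1

after li $t6, 8: $t6=8
after li $t3, 2: $t3=2
after rem $t6, $t6, 5: $t6=8%5=3
after add $t6, $t6, 4: $t6=3+4=7
after add $t3, $t3, 2: $t3=2+2=4
cmp $t3, 12  (cmp 4,12)
bne L2: taken
after rem $t6, $t6, 5: $t6=7%5=2
after add $t6, $t6, 4: $t6=2+4=6
after add $t3, $t3, 2: $t3=4+2=6
cmp $t3, 12  (cmp 6,12)
bne L2: taken
after rem $t6, $t6, 5: $t6=6%5=1
After step 13: $t6 = 1.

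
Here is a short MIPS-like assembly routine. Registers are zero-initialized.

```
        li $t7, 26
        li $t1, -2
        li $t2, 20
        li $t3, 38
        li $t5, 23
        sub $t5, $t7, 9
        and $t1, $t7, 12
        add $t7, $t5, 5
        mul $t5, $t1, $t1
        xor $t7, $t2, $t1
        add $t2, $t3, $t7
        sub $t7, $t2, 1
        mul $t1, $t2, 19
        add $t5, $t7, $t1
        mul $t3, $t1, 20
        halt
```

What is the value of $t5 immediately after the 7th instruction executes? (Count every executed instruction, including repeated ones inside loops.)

li $t7, 26 → $t7=26
li $t1, -2 → $t1=-2
li $t2, 20 → $t2=20
li $t3, 38 → $t3=38
li $t5, 23 → $t5=23
sub $t5, $t7, 9 → $t5=26-9=17
and $t1, $t7, 12 → $t1=26&12=8
After step 7: $t5 = 17.

17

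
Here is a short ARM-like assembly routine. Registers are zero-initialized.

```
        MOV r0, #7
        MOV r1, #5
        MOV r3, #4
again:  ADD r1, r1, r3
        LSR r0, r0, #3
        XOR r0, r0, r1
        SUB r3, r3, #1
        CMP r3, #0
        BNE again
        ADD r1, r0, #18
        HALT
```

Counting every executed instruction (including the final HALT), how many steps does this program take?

MOV r0, #7 → r0=7
MOV r1, #5 → r1=5
MOV r3, #4 → r3=4
ADD r1, r1, r3 → r1=5+4=9
LSR r0, r0, #3 → r0=7>>3=0
XOR r0, r0, r1 → r0=0^9=9
SUB r3, r3, #1 → r3=4-1=3
CMP r3, #0  (cmp 3,0)
BNE again: taken
ADD r1, r1, r3 → r1=9+3=12
LSR r0, r0, #3 → r0=9>>3=1
XOR r0, r0, r1 → r0=1^12=13
SUB r3, r3, #1 → r3=3-1=2
CMP r3, #0  (cmp 2,0)
BNE again: taken
ADD r1, r1, r3 → r1=12+2=14
LSR r0, r0, #3 → r0=13>>3=1
XOR r0, r0, r1 → r0=1^14=15
SUB r3, r3, #1 → r3=2-1=1
CMP r3, #0  (cmp 1,0)
BNE again: taken
ADD r1, r1, r3 → r1=14+1=15
LSR r0, r0, #3 → r0=15>>3=1
XOR r0, r0, r1 → r0=1^15=14
SUB r3, r3, #1 → r3=1-1=0
CMP r3, #0  (cmp 0,0)
BNE again: not taken
ADD r1, r0, #18 → r1=14+18=32
halt.
Total executed instructions: 29.

29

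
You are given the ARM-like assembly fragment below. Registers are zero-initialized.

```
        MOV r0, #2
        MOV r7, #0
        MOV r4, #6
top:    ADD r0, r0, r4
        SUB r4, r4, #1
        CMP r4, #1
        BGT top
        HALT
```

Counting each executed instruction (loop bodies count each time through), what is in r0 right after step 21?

r0=2
r7=0
r4=6
r0=2+6=8
r4=6-1=5
CMP r4, #1  (cmp 5,1)
BGT top: taken
r0=8+5=13
r4=5-1=4
CMP r4, #1  (cmp 4,1)
BGT top: taken
r0=13+4=17
r4=4-1=3
CMP r4, #1  (cmp 3,1)
BGT top: taken
r0=17+3=20
r4=3-1=2
CMP r4, #1  (cmp 2,1)
BGT top: taken
r0=20+2=22
r4=2-1=1
After step 21: r0 = 22.

22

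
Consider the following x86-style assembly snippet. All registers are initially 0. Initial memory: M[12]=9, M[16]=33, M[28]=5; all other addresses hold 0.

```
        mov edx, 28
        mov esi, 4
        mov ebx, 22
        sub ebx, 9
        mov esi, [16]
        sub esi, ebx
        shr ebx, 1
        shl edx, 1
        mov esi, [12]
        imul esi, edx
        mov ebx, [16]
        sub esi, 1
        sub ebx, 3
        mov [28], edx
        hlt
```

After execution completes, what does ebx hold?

mov edx, 28 → edx=28
mov esi, 4 → esi=4
mov ebx, 22 → ebx=22
sub ebx, 9 → ebx=22-9=13
mov esi, [16] → esi=M[16]=33
sub esi, ebx → esi=33-13=20
shr ebx, 1 → ebx=13>>1=6
shl edx, 1 → edx=28<<1=56
mov esi, [12] → esi=M[12]=9
imul esi, edx → esi=9*56=504
mov ebx, [16] → ebx=M[16]=33
sub esi, 1 → esi=504-1=503
sub ebx, 3 → ebx=33-3=30
mov [28], edx → M[28]=56
halt.

30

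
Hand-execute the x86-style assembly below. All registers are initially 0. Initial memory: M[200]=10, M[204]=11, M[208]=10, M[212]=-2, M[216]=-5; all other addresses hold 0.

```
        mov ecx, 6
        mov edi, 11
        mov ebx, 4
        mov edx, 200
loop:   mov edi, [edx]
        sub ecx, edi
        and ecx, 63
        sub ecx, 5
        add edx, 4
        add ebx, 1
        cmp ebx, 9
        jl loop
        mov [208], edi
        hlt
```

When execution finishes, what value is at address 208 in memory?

ecx=6
edi=11
ebx=4
edx=200
edi=M[200]=10
ecx=6-10=-4
ecx=(-4)&63=60
ecx=60-5=55
edx=200+4=204
ebx=4+1=5
cmp ebx, 9  (cmp 5,9)
jl loop: taken
edi=M[204]=11
ecx=55-11=44
ecx=44&63=44
ecx=44-5=39
edx=204+4=208
ebx=5+1=6
cmp ebx, 9  (cmp 6,9)
jl loop: taken
edi=M[208]=10
ecx=39-10=29
ecx=29&63=29
ecx=29-5=24
edx=208+4=212
ebx=6+1=7
cmp ebx, 9  (cmp 7,9)
jl loop: taken
edi=M[212]=-2
ecx=24-(-2)=26
ecx=26&63=26
ecx=26-5=21
edx=212+4=216
ebx=7+1=8
cmp ebx, 9  (cmp 8,9)
jl loop: taken
edi=M[216]=-5
ecx=21-(-5)=26
ecx=26&63=26
ecx=26-5=21
edx=216+4=220
ebx=8+1=9
cmp ebx, 9  (cmp 9,9)
jl loop: not taken
mov [208], edi → M[208]=-5
halt.

-5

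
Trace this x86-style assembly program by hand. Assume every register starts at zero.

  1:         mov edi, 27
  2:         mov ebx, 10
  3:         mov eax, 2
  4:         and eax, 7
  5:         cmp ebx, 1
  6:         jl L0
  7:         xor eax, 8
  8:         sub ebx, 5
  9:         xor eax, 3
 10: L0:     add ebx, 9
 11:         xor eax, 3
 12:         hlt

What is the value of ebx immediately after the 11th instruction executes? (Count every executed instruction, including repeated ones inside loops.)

mov edi, 27 → edi=27
mov ebx, 10 → ebx=10
mov eax, 2 → eax=2
and eax, 7 → eax=2&7=2
cmp ebx, 1  (cmp 10,1)
jl L0: not taken
xor eax, 8 → eax=2^8=10
sub ebx, 5 → ebx=10-5=5
xor eax, 3 → eax=10^3=9
add ebx, 9 → ebx=5+9=14
xor eax, 3 → eax=9^3=10
After step 11: ebx = 14.

14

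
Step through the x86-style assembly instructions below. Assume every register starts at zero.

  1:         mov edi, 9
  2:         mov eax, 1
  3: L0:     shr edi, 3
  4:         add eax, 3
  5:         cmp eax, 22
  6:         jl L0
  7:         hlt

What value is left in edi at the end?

0

after mov edi, 9: edi=9
after mov eax, 1: eax=1
after shr edi, 3: edi=9>>3=1
after add eax, 3: eax=1+3=4
cmp eax, 22  (cmp 4,22)
jl L0: taken
after shr edi, 3: edi=1>>3=0
after add eax, 3: eax=4+3=7
cmp eax, 22  (cmp 7,22)
jl L0: taken
after shr edi, 3: edi=0>>3=0
after add eax, 3: eax=7+3=10
cmp eax, 22  (cmp 10,22)
jl L0: taken
after shr edi, 3: edi=0>>3=0
after add eax, 3: eax=10+3=13
cmp eax, 22  (cmp 13,22)
jl L0: taken
after shr edi, 3: edi=0>>3=0
after add eax, 3: eax=13+3=16
cmp eax, 22  (cmp 16,22)
jl L0: taken
after shr edi, 3: edi=0>>3=0
after add eax, 3: eax=16+3=19
cmp eax, 22  (cmp 19,22)
jl L0: taken
after shr edi, 3: edi=0>>3=0
after add eax, 3: eax=19+3=22
cmp eax, 22  (cmp 22,22)
jl L0: not taken
halt.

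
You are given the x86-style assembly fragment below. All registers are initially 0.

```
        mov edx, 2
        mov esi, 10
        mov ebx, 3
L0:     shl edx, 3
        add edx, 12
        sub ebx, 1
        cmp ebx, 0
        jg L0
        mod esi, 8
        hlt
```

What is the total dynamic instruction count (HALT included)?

after mov edx, 2: edx=2
after mov esi, 10: esi=10
after mov ebx, 3: ebx=3
after shl edx, 3: edx=2<<3=16
after add edx, 12: edx=16+12=28
after sub ebx, 1: ebx=3-1=2
cmp ebx, 0  (cmp 2,0)
jg L0: taken
after shl edx, 3: edx=28<<3=224
after add edx, 12: edx=224+12=236
after sub ebx, 1: ebx=2-1=1
cmp ebx, 0  (cmp 1,0)
jg L0: taken
after shl edx, 3: edx=236<<3=1888
after add edx, 12: edx=1888+12=1900
after sub ebx, 1: ebx=1-1=0
cmp ebx, 0  (cmp 0,0)
jg L0: not taken
after mod esi, 8: esi=10%8=2
halt.
Total executed instructions: 20.

20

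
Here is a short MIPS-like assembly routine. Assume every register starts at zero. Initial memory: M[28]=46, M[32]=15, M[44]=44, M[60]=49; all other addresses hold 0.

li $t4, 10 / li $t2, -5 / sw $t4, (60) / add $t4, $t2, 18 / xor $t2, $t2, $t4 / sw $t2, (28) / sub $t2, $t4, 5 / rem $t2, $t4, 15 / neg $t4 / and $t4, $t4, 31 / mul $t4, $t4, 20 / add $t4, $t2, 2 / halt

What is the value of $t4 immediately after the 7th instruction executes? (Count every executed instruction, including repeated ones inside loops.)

$t4=10
$t2=-5
sw $t4, (60) → M[60]=10
$t4=(-5)+18=13
$t2=(-5)^13=-10
sw $t2, (28) → M[28]=-10
$t2=13-5=8
After step 7: $t4 = 13.

13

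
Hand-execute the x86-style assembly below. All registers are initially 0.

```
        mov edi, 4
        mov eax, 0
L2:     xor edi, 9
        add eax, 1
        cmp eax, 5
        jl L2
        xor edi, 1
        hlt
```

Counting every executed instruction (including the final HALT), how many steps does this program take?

after mov edi, 4: edi=4
after mov eax, 0: eax=0
after xor edi, 9: edi=4^9=13
after add eax, 1: eax=0+1=1
cmp eax, 5  (cmp 1,5)
jl L2: taken
after xor edi, 9: edi=13^9=4
after add eax, 1: eax=1+1=2
cmp eax, 5  (cmp 2,5)
jl L2: taken
after xor edi, 9: edi=4^9=13
after add eax, 1: eax=2+1=3
cmp eax, 5  (cmp 3,5)
jl L2: taken
after xor edi, 9: edi=13^9=4
after add eax, 1: eax=3+1=4
cmp eax, 5  (cmp 4,5)
jl L2: taken
after xor edi, 9: edi=4^9=13
after add eax, 1: eax=4+1=5
cmp eax, 5  (cmp 5,5)
jl L2: not taken
after xor edi, 1: edi=13^1=12
halt.
Total executed instructions: 24.

24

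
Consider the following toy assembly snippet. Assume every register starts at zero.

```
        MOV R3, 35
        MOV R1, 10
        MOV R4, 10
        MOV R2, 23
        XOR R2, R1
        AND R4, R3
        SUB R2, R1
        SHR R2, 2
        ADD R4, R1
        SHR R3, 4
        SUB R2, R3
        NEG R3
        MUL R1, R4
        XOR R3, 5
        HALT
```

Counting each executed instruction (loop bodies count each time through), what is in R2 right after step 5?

MOV R3, 35 → R3=35
MOV R1, 10 → R1=10
MOV R4, 10 → R4=10
MOV R2, 23 → R2=23
XOR R2, R1 → R2=23^10=29
After step 5: R2 = 29.

29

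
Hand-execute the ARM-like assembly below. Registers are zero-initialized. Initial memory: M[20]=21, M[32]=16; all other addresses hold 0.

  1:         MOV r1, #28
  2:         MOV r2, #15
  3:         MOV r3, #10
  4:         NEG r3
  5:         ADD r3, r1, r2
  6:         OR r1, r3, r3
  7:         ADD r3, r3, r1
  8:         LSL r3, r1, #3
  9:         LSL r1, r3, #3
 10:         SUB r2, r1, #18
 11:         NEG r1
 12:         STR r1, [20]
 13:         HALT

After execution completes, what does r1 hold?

-2752

r1=28
r2=15
r3=10
r3=-(10)=-10
r3=28+15=43
r1=43|43=43
r3=43+43=86
r3=43<<3=344
r1=344<<3=2752
r2=2752-18=2734
r1=-(2752)=-2752
STR r1, [20] → M[20]=-2752
halt.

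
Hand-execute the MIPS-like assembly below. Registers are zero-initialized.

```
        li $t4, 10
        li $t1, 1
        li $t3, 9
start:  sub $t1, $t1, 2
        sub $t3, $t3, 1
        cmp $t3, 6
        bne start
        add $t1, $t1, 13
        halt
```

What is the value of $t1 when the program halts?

after li $t4, 10: $t4=10
after li $t1, 1: $t1=1
after li $t3, 9: $t3=9
after sub $t1, $t1, 2: $t1=1-2=-1
after sub $t3, $t3, 1: $t3=9-1=8
cmp $t3, 6  (cmp 8,6)
bne start: taken
after sub $t1, $t1, 2: $t1=(-1)-2=-3
after sub $t3, $t3, 1: $t3=8-1=7
cmp $t3, 6  (cmp 7,6)
bne start: taken
after sub $t1, $t1, 2: $t1=(-3)-2=-5
after sub $t3, $t3, 1: $t3=7-1=6
cmp $t3, 6  (cmp 6,6)
bne start: not taken
after add $t1, $t1, 13: $t1=(-5)+13=8
halt.

8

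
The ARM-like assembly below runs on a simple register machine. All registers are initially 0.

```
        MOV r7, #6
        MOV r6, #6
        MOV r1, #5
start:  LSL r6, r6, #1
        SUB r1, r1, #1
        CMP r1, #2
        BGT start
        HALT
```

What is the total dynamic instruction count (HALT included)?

r7=6
r6=6
r1=5
r6=6<<1=12
r1=5-1=4
CMP r1, #2  (cmp 4,2)
BGT start: taken
r6=12<<1=24
r1=4-1=3
CMP r1, #2  (cmp 3,2)
BGT start: taken
r6=24<<1=48
r1=3-1=2
CMP r1, #2  (cmp 2,2)
BGT start: not taken
halt.
Total executed instructions: 16.

16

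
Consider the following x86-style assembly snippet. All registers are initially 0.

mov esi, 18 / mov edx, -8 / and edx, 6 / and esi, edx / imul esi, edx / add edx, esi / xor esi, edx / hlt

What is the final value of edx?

0

after mov esi, 18: esi=18
after mov edx, -8: edx=-8
after and edx, 6: edx=(-8)&6=0
after and esi, edx: esi=18&0=0
after imul esi, edx: esi=0*0=0
after add edx, esi: edx=0+0=0
after xor esi, edx: esi=0^0=0
halt.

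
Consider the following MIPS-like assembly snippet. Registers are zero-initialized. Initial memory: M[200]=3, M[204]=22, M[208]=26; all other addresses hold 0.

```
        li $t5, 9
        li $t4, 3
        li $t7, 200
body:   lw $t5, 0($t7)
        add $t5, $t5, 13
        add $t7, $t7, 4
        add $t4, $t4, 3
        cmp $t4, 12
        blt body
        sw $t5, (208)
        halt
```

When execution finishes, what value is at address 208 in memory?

39

after li $t5, 9: $t5=9
after li $t4, 3: $t4=3
after li $t7, 200: $t7=200
after lw $t5, 0($t7): $t5=M[200]=3
after add $t5, $t5, 13: $t5=3+13=16
after add $t7, $t7, 4: $t7=200+4=204
after add $t4, $t4, 3: $t4=3+3=6
cmp $t4, 12  (cmp 6,12)
blt body: taken
after lw $t5, 0($t7): $t5=M[204]=22
after add $t5, $t5, 13: $t5=22+13=35
after add $t7, $t7, 4: $t7=204+4=208
after add $t4, $t4, 3: $t4=6+3=9
cmp $t4, 12  (cmp 9,12)
blt body: taken
after lw $t5, 0($t7): $t5=M[208]=26
after add $t5, $t5, 13: $t5=26+13=39
after add $t7, $t7, 4: $t7=208+4=212
after add $t4, $t4, 3: $t4=9+3=12
cmp $t4, 12  (cmp 12,12)
blt body: not taken
sw $t5, (208) → M[208]=39
halt.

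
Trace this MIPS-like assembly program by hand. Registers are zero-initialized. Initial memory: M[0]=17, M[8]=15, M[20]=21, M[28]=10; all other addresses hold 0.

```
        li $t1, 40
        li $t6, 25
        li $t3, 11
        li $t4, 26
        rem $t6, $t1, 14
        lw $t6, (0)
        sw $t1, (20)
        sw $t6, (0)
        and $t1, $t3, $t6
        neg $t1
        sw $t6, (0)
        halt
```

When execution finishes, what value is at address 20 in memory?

after li $t1, 40: $t1=40
after li $t6, 25: $t6=25
after li $t3, 11: $t3=11
after li $t4, 26: $t4=26
after rem $t6, $t1, 14: $t6=40%14=12
after lw $t6, (0): $t6=M[0]=17
sw $t1, (20) → M[20]=40
sw $t6, (0) → M[0]=17
after and $t1, $t3, $t6: $t1=11&17=1
after neg $t1: $t1=-(1)=-1
sw $t6, (0) → M[0]=17
halt.

40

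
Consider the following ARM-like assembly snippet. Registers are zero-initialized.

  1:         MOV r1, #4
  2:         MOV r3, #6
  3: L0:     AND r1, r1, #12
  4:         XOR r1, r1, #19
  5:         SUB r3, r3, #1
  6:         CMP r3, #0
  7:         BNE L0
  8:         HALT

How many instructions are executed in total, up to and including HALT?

r1=4
r3=6
r1=4&12=4
r1=4^19=23
r3=6-1=5
CMP r3, #0  (cmp 5,0)
BNE L0: taken
r1=23&12=4
r1=4^19=23
r3=5-1=4
CMP r3, #0  (cmp 4,0)
BNE L0: taken
r1=23&12=4
r1=4^19=23
r3=4-1=3
CMP r3, #0  (cmp 3,0)
BNE L0: taken
r1=23&12=4
r1=4^19=23
r3=3-1=2
CMP r3, #0  (cmp 2,0)
BNE L0: taken
r1=23&12=4
r1=4^19=23
r3=2-1=1
CMP r3, #0  (cmp 1,0)
BNE L0: taken
r1=23&12=4
r1=4^19=23
r3=1-1=0
CMP r3, #0  (cmp 0,0)
BNE L0: not taken
halt.
Total executed instructions: 33.

33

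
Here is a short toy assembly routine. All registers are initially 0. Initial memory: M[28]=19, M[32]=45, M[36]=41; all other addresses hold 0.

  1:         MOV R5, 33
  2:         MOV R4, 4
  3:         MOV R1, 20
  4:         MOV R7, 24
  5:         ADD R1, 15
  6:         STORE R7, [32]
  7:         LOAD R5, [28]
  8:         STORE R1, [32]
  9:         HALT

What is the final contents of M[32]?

35

MOV R5, 33 → R5=33
MOV R4, 4 → R4=4
MOV R1, 20 → R1=20
MOV R7, 24 → R7=24
ADD R1, 15 → R1=20+15=35
STORE R7, [32] → M[32]=24
LOAD R5, [28] → R5=M[28]=19
STORE R1, [32] → M[32]=35
halt.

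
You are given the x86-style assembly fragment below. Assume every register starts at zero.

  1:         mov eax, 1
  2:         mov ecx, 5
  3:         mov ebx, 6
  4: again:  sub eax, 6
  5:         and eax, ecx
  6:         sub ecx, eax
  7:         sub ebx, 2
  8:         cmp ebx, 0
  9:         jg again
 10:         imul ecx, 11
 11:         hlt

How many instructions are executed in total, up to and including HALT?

after mov eax, 1: eax=1
after mov ecx, 5: ecx=5
after mov ebx, 6: ebx=6
after sub eax, 6: eax=1-6=-5
after and eax, ecx: eax=(-5)&5=1
after sub ecx, eax: ecx=5-1=4
after sub ebx, 2: ebx=6-2=4
cmp ebx, 0  (cmp 4,0)
jg again: taken
after sub eax, 6: eax=1-6=-5
after and eax, ecx: eax=(-5)&4=0
after sub ecx, eax: ecx=4-0=4
after sub ebx, 2: ebx=4-2=2
cmp ebx, 0  (cmp 2,0)
jg again: taken
after sub eax, 6: eax=0-6=-6
after and eax, ecx: eax=(-6)&4=0
after sub ecx, eax: ecx=4-0=4
after sub ebx, 2: ebx=2-2=0
cmp ebx, 0  (cmp 0,0)
jg again: not taken
after imul ecx, 11: ecx=4*11=44
halt.
Total executed instructions: 23.

23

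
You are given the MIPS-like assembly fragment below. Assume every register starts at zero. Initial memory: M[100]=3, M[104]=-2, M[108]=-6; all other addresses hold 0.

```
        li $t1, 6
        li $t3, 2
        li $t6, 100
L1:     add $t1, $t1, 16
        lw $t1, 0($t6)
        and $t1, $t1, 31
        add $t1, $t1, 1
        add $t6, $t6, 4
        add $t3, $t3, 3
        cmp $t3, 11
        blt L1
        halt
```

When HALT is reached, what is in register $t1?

27

li $t1, 6 → $t1=6
li $t3, 2 → $t3=2
li $t6, 100 → $t6=100
add $t1, $t1, 16 → $t1=6+16=22
lw $t1, 0($t6) → $t1=M[100]=3
and $t1, $t1, 31 → $t1=3&31=3
add $t1, $t1, 1 → $t1=3+1=4
add $t6, $t6, 4 → $t6=100+4=104
add $t3, $t3, 3 → $t3=2+3=5
cmp $t3, 11  (cmp 5,11)
blt L1: taken
add $t1, $t1, 16 → $t1=4+16=20
lw $t1, 0($t6) → $t1=M[104]=-2
and $t1, $t1, 31 → $t1=(-2)&31=30
add $t1, $t1, 1 → $t1=30+1=31
add $t6, $t6, 4 → $t6=104+4=108
add $t3, $t3, 3 → $t3=5+3=8
cmp $t3, 11  (cmp 8,11)
blt L1: taken
add $t1, $t1, 16 → $t1=31+16=47
lw $t1, 0($t6) → $t1=M[108]=-6
and $t1, $t1, 31 → $t1=(-6)&31=26
add $t1, $t1, 1 → $t1=26+1=27
add $t6, $t6, 4 → $t6=108+4=112
add $t3, $t3, 3 → $t3=8+3=11
cmp $t3, 11  (cmp 11,11)
blt L1: not taken
halt.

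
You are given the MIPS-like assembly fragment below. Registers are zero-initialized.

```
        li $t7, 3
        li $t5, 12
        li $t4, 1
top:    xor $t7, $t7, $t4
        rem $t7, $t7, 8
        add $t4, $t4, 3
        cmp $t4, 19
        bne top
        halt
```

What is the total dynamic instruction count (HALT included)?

34

li $t7, 3 → $t7=3
li $t5, 12 → $t5=12
li $t4, 1 → $t4=1
xor $t7, $t7, $t4 → $t7=3^1=2
rem $t7, $t7, 8 → $t7=2%8=2
add $t4, $t4, 3 → $t4=1+3=4
cmp $t4, 19  (cmp 4,19)
bne top: taken
xor $t7, $t7, $t4 → $t7=2^4=6
rem $t7, $t7, 8 → $t7=6%8=6
add $t4, $t4, 3 → $t4=4+3=7
cmp $t4, 19  (cmp 7,19)
bne top: taken
xor $t7, $t7, $t4 → $t7=6^7=1
rem $t7, $t7, 8 → $t7=1%8=1
add $t4, $t4, 3 → $t4=7+3=10
cmp $t4, 19  (cmp 10,19)
bne top: taken
xor $t7, $t7, $t4 → $t7=1^10=11
rem $t7, $t7, 8 → $t7=11%8=3
add $t4, $t4, 3 → $t4=10+3=13
cmp $t4, 19  (cmp 13,19)
bne top: taken
xor $t7, $t7, $t4 → $t7=3^13=14
rem $t7, $t7, 8 → $t7=14%8=6
add $t4, $t4, 3 → $t4=13+3=16
cmp $t4, 19  (cmp 16,19)
bne top: taken
xor $t7, $t7, $t4 → $t7=6^16=22
rem $t7, $t7, 8 → $t7=22%8=6
add $t4, $t4, 3 → $t4=16+3=19
cmp $t4, 19  (cmp 19,19)
bne top: not taken
halt.
Total executed instructions: 34.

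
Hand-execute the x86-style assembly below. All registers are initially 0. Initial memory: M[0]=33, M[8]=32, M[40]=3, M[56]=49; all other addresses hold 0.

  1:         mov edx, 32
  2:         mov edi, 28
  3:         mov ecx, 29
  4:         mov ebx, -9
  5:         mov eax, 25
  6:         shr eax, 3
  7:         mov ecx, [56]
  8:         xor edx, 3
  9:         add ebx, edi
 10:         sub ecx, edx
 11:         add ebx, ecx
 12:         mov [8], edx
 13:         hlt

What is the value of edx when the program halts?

mov edx, 32 → edx=32
mov edi, 28 → edi=28
mov ecx, 29 → ecx=29
mov ebx, -9 → ebx=-9
mov eax, 25 → eax=25
shr eax, 3 → eax=25>>3=3
mov ecx, [56] → ecx=M[56]=49
xor edx, 3 → edx=32^3=35
add ebx, edi → ebx=(-9)+28=19
sub ecx, edx → ecx=49-35=14
add ebx, ecx → ebx=19+14=33
mov [8], edx → M[8]=35
halt.

35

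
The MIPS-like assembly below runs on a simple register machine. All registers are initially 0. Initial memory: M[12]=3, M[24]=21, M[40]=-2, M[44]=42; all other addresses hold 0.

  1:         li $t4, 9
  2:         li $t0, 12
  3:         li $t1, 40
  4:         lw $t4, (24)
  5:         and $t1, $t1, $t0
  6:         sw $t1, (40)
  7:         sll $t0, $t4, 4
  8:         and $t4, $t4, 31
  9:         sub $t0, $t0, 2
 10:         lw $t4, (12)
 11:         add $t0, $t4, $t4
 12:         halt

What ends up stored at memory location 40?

li $t4, 9 → $t4=9
li $t0, 12 → $t0=12
li $t1, 40 → $t1=40
lw $t4, (24) → $t4=M[24]=21
and $t1, $t1, $t0 → $t1=40&12=8
sw $t1, (40) → M[40]=8
sll $t0, $t4, 4 → $t0=21<<4=336
and $t4, $t4, 31 → $t4=21&31=21
sub $t0, $t0, 2 → $t0=336-2=334
lw $t4, (12) → $t4=M[12]=3
add $t0, $t4, $t4 → $t0=3+3=6
halt.

8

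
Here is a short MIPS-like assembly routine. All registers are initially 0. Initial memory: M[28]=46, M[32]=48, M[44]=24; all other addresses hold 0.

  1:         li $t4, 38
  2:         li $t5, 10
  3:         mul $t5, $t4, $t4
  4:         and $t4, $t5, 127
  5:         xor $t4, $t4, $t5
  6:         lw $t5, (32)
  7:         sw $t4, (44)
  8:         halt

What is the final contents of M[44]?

1408

$t4=38
$t5=10
$t5=38*38=1444
$t4=1444&127=36
$t4=36^1444=1408
$t5=M[32]=48
sw $t4, (44) → M[44]=1408
halt.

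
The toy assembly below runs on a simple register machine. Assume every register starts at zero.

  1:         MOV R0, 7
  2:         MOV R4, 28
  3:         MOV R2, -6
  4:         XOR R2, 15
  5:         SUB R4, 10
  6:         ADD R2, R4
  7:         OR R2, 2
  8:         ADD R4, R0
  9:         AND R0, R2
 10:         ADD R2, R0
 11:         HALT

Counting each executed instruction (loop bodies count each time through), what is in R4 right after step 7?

18

MOV R0, 7 → R0=7
MOV R4, 28 → R4=28
MOV R2, -6 → R2=-6
XOR R2, 15 → R2=(-6)^15=-11
SUB R4, 10 → R4=28-10=18
ADD R2, R4 → R2=(-11)+18=7
OR R2, 2 → R2=7|2=7
After step 7: R4 = 18.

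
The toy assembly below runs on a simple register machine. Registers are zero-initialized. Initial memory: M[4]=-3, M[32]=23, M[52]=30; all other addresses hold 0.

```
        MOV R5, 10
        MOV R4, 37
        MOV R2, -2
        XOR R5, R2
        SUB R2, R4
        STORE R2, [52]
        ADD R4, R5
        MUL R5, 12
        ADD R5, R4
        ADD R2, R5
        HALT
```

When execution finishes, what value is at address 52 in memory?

-39

MOV R5, 10 → R5=10
MOV R4, 37 → R4=37
MOV R2, -2 → R2=-2
XOR R5, R2 → R5=10^(-2)=-12
SUB R2, R4 → R2=(-2)-37=-39
STORE R2, [52] → M[52]=-39
ADD R4, R5 → R4=37+(-12)=25
MUL R5, 12 → R5=(-12)*12=-144
ADD R5, R4 → R5=(-144)+25=-119
ADD R2, R5 → R2=(-39)+(-119)=-158
halt.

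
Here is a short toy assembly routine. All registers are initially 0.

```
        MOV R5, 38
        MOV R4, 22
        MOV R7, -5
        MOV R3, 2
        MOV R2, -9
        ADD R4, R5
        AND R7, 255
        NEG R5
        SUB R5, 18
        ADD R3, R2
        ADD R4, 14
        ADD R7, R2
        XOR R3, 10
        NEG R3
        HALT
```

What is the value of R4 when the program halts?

74

MOV R5, 38 → R5=38
MOV R4, 22 → R4=22
MOV R7, -5 → R7=-5
MOV R3, 2 → R3=2
MOV R2, -9 → R2=-9
ADD R4, R5 → R4=22+38=60
AND R7, 255 → R7=(-5)&255=251
NEG R5 → R5=-(38)=-38
SUB R5, 18 → R5=(-38)-18=-56
ADD R3, R2 → R3=2+(-9)=-7
ADD R4, 14 → R4=60+14=74
ADD R7, R2 → R7=251+(-9)=242
XOR R3, 10 → R3=(-7)^10=-13
NEG R3 → R3=-(-13)=13
halt.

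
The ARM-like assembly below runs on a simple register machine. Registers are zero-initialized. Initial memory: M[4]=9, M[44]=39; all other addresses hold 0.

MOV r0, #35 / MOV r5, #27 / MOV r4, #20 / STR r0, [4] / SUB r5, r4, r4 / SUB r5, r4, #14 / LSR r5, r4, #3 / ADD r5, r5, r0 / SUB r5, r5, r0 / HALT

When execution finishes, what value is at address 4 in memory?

35

after MOV r0, #35: r0=35
after MOV r5, #27: r5=27
after MOV r4, #20: r4=20
STR r0, [4] → M[4]=35
after SUB r5, r4, r4: r5=20-20=0
after SUB r5, r4, #14: r5=20-14=6
after LSR r5, r4, #3: r5=20>>3=2
after ADD r5, r5, r0: r5=2+35=37
after SUB r5, r5, r0: r5=37-35=2
halt.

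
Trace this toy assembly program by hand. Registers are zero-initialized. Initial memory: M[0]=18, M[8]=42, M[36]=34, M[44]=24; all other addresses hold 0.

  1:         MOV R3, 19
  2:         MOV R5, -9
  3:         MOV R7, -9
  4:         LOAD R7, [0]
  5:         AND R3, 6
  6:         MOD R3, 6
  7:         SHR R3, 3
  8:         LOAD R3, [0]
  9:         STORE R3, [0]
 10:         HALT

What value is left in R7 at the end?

after MOV R3, 19: R3=19
after MOV R5, -9: R5=-9
after MOV R7, -9: R7=-9
after LOAD R7, [0]: R7=M[0]=18
after AND R3, 6: R3=19&6=2
after MOD R3, 6: R3=2%6=2
after SHR R3, 3: R3=2>>3=0
after LOAD R3, [0]: R3=M[0]=18
STORE R3, [0] → M[0]=18
halt.

18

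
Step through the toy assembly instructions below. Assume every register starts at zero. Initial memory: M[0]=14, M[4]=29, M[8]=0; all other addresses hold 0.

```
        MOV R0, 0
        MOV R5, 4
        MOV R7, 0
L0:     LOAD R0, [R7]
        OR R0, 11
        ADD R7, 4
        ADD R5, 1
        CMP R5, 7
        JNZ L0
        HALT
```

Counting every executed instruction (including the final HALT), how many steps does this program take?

R0=0
R5=4
R7=0
R0=M[0]=14
R0=14|11=15
R7=0+4=4
R5=4+1=5
CMP R5, 7  (cmp 5,7)
JNZ L0: taken
R0=M[4]=29
R0=29|11=31
R7=4+4=8
R5=5+1=6
CMP R5, 7  (cmp 6,7)
JNZ L0: taken
R0=M[8]=0
R0=0|11=11
R7=8+4=12
R5=6+1=7
CMP R5, 7  (cmp 7,7)
JNZ L0: not taken
halt.
Total executed instructions: 22.

22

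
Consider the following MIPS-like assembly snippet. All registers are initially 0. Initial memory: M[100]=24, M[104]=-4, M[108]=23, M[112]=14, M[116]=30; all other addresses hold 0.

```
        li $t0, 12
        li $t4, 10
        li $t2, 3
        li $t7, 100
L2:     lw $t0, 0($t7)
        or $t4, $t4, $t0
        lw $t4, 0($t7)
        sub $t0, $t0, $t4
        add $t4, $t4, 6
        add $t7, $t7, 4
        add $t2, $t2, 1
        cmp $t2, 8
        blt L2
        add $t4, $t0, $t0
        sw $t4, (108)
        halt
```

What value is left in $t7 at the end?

li $t0, 12 → $t0=12
li $t4, 10 → $t4=10
li $t2, 3 → $t2=3
li $t7, 100 → $t7=100
lw $t0, 0($t7) → $t0=M[100]=24
or $t4, $t4, $t0 → $t4=10|24=26
lw $t4, 0($t7) → $t4=M[100]=24
sub $t0, $t0, $t4 → $t0=24-24=0
add $t4, $t4, 6 → $t4=24+6=30
add $t7, $t7, 4 → $t7=100+4=104
add $t2, $t2, 1 → $t2=3+1=4
cmp $t2, 8  (cmp 4,8)
blt L2: taken
lw $t0, 0($t7) → $t0=M[104]=-4
or $t4, $t4, $t0 → $t4=30|(-4)=-2
lw $t4, 0($t7) → $t4=M[104]=-4
sub $t0, $t0, $t4 → $t0=(-4)-(-4)=0
add $t4, $t4, 6 → $t4=(-4)+6=2
add $t7, $t7, 4 → $t7=104+4=108
add $t2, $t2, 1 → $t2=4+1=5
cmp $t2, 8  (cmp 5,8)
blt L2: taken
lw $t0, 0($t7) → $t0=M[108]=23
or $t4, $t4, $t0 → $t4=2|23=23
lw $t4, 0($t7) → $t4=M[108]=23
sub $t0, $t0, $t4 → $t0=23-23=0
add $t4, $t4, 6 → $t4=23+6=29
add $t7, $t7, 4 → $t7=108+4=112
add $t2, $t2, 1 → $t2=5+1=6
cmp $t2, 8  (cmp 6,8)
blt L2: taken
lw $t0, 0($t7) → $t0=M[112]=14
or $t4, $t4, $t0 → $t4=29|14=31
lw $t4, 0($t7) → $t4=M[112]=14
sub $t0, $t0, $t4 → $t0=14-14=0
add $t4, $t4, 6 → $t4=14+6=20
add $t7, $t7, 4 → $t7=112+4=116
add $t2, $t2, 1 → $t2=6+1=7
cmp $t2, 8  (cmp 7,8)
blt L2: taken
lw $t0, 0($t7) → $t0=M[116]=30
or $t4, $t4, $t0 → $t4=20|30=30
lw $t4, 0($t7) → $t4=M[116]=30
sub $t0, $t0, $t4 → $t0=30-30=0
add $t4, $t4, 6 → $t4=30+6=36
add $t7, $t7, 4 → $t7=116+4=120
add $t2, $t2, 1 → $t2=7+1=8
cmp $t2, 8  (cmp 8,8)
blt L2: not taken
add $t4, $t0, $t0 → $t4=0+0=0
sw $t4, (108) → M[108]=0
halt.

120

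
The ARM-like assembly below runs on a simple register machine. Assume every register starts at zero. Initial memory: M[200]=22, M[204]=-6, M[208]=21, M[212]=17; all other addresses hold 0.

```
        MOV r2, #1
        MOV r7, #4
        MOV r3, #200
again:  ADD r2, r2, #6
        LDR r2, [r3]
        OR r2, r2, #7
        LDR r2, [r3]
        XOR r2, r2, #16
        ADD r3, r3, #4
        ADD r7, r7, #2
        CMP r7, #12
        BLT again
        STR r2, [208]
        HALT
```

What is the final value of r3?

r2=1
r7=4
r3=200
r2=1+6=7
r2=M[200]=22
r2=22|7=23
r2=M[200]=22
r2=22^16=6
r3=200+4=204
r7=4+2=6
CMP r7, #12  (cmp 6,12)
BLT again: taken
r2=6+6=12
r2=M[204]=-6
r2=(-6)|7=-1
r2=M[204]=-6
r2=(-6)^16=-22
r3=204+4=208
r7=6+2=8
CMP r7, #12  (cmp 8,12)
BLT again: taken
r2=(-22)+6=-16
r2=M[208]=21
r2=21|7=23
r2=M[208]=21
r2=21^16=5
r3=208+4=212
r7=8+2=10
CMP r7, #12  (cmp 10,12)
BLT again: taken
r2=5+6=11
r2=M[212]=17
r2=17|7=23
r2=M[212]=17
r2=17^16=1
r3=212+4=216
r7=10+2=12
CMP r7, #12  (cmp 12,12)
BLT again: not taken
STR r2, [208] → M[208]=1
halt.

216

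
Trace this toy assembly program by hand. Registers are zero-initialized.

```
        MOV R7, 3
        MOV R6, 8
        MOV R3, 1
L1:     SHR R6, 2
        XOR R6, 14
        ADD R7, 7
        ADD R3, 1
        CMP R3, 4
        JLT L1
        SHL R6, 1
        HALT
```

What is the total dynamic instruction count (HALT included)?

MOV R7, 3 → R7=3
MOV R6, 8 → R6=8
MOV R3, 1 → R3=1
SHR R6, 2 → R6=8>>2=2
XOR R6, 14 → R6=2^14=12
ADD R7, 7 → R7=3+7=10
ADD R3, 1 → R3=1+1=2
CMP R3, 4  (cmp 2,4)
JLT L1: taken
SHR R6, 2 → R6=12>>2=3
XOR R6, 14 → R6=3^14=13
ADD R7, 7 → R7=10+7=17
ADD R3, 1 → R3=2+1=3
CMP R3, 4  (cmp 3,4)
JLT L1: taken
SHR R6, 2 → R6=13>>2=3
XOR R6, 14 → R6=3^14=13
ADD R7, 7 → R7=17+7=24
ADD R3, 1 → R3=3+1=4
CMP R3, 4  (cmp 4,4)
JLT L1: not taken
SHL R6, 1 → R6=13<<1=26
halt.
Total executed instructions: 23.

23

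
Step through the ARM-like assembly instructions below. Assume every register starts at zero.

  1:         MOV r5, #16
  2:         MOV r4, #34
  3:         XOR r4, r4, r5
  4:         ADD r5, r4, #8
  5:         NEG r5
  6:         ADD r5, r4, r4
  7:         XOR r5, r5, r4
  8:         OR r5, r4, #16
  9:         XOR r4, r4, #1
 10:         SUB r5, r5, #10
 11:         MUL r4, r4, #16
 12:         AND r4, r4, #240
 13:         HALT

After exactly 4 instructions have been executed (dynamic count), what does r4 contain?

after MOV r5, #16: r5=16
after MOV r4, #34: r4=34
after XOR r4, r4, r5: r4=34^16=50
after ADD r5, r4, #8: r5=50+8=58
After step 4: r4 = 50.

50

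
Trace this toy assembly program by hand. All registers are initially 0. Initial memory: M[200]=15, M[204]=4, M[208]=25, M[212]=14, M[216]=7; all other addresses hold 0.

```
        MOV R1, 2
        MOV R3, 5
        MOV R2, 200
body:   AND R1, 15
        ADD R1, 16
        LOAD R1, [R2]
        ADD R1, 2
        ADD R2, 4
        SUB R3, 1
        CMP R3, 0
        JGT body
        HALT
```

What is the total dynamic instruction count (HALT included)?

44

R1=2
R3=5
R2=200
R1=2&15=2
R1=2+16=18
R1=M[200]=15
R1=15+2=17
R2=200+4=204
R3=5-1=4
CMP R3, 0  (cmp 4,0)
JGT body: taken
R1=17&15=1
R1=1+16=17
R1=M[204]=4
R1=4+2=6
R2=204+4=208
R3=4-1=3
CMP R3, 0  (cmp 3,0)
JGT body: taken
R1=6&15=6
R1=6+16=22
R1=M[208]=25
R1=25+2=27
R2=208+4=212
R3=3-1=2
CMP R3, 0  (cmp 2,0)
JGT body: taken
R1=27&15=11
R1=11+16=27
R1=M[212]=14
R1=14+2=16
R2=212+4=216
R3=2-1=1
CMP R3, 0  (cmp 1,0)
JGT body: taken
R1=16&15=0
R1=0+16=16
R1=M[216]=7
R1=7+2=9
R2=216+4=220
R3=1-1=0
CMP R3, 0  (cmp 0,0)
JGT body: not taken
halt.
Total executed instructions: 44.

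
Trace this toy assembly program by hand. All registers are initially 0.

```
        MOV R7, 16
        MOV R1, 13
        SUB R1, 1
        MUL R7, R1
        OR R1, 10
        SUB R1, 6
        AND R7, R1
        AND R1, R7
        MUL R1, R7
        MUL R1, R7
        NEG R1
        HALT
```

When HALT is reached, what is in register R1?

R7=16
R1=13
R1=13-1=12
R7=16*12=192
R1=12|10=14
R1=14-6=8
R7=192&8=0
R1=8&0=0
R1=0*0=0
R1=0*0=0
R1=-(0)=0
halt.

0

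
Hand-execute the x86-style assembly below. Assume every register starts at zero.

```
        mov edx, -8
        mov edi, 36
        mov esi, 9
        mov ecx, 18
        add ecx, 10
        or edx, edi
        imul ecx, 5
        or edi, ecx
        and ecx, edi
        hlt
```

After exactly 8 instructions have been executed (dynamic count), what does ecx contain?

140

mov edx, -8 → edx=-8
mov edi, 36 → edi=36
mov esi, 9 → esi=9
mov ecx, 18 → ecx=18
add ecx, 10 → ecx=18+10=28
or edx, edi → edx=(-8)|36=-4
imul ecx, 5 → ecx=28*5=140
or edi, ecx → edi=36|140=172
After step 8: ecx = 140.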